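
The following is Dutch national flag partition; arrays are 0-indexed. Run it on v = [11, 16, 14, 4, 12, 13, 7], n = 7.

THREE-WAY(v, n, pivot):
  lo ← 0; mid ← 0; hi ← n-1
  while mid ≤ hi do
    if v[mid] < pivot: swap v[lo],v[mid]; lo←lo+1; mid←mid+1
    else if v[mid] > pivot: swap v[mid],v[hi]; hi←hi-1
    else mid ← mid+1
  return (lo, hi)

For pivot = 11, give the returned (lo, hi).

pivot = 11; lo=0, mid=0, hi=6
v[mid]=11=11: mid=1
v[mid]=16>11: swap v[1],v[6]; hi=5 → [11, 7, 14, 4, 12, 13, 16]
v[mid]=7<11: swap v[0],v[1]; lo=1,mid=2 → [7, 11, 14, 4, 12, 13, 16]
v[mid]=14>11: swap v[2],v[5]; hi=4 → [7, 11, 13, 4, 12, 14, 16]
v[mid]=13>11: swap v[2],v[4]; hi=3 → [7, 11, 12, 4, 13, 14, 16]
v[mid]=12>11: swap v[2],v[3]; hi=2 → [7, 11, 4, 12, 13, 14, 16]
v[mid]=4<11: swap v[1],v[2]; lo=2,mid=3 → [7, 4, 11, 12, 13, 14, 16]
end: lo=2, hi=2; v = [7, 4, 11, 12, 13, 14, 16]

(2, 2)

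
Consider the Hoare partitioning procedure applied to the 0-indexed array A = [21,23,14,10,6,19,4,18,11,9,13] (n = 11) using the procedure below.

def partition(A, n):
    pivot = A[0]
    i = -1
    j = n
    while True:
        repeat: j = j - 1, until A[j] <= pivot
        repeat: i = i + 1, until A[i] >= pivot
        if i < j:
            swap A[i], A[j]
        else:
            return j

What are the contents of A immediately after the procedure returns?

[13,9,14,10,6,19,4,18,11,23,21]

pivot=21
j stops at 10 (13), i stops at 0 (21); swap ⇒ [13,23,14,10,6,19,4,18,11,9,21]
j stops at 9 (9), i stops at 1 (23); swap ⇒ [13,9,14,10,6,19,4,18,11,23,21]
j stops at 8, i stops at 9; i≥j ⇒ return 8. A=[13,9,14,10,6,19,4,18,11,23,21]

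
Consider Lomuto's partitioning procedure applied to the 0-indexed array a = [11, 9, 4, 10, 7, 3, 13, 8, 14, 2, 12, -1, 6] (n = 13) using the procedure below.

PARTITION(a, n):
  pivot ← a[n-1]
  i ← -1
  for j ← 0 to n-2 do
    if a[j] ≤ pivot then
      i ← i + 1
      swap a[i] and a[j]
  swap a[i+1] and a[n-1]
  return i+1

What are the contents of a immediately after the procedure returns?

[4, 3, 2, -1, 6, 9, 13, 8, 14, 11, 12, 10, 7]

pivot = a[12] = 6; i = -1
j=0: a[0]=11 > 6 → no swap
j=1: a[1]=9 > 6 → no swap
j=2: a[2]=4 ≤ 6 → i=0, swap a[0],a[2] → [4, 9, 11, 10, 7, 3, 13, 8, 14, 2, 12, -1, 6]
j=3: a[3]=10 > 6 → no swap
j=4: a[4]=7 > 6 → no swap
j=5: a[5]=3 ≤ 6 → i=1, swap a[1],a[5] → [4, 3, 11, 10, 7, 9, 13, 8, 14, 2, 12, -1, 6]
j=6: a[6]=13 > 6 → no swap
j=7: a[7]=8 > 6 → no swap
j=8: a[8]=14 > 6 → no swap
j=9: a[9]=2 ≤ 6 → i=2, swap a[2],a[9] → [4, 3, 2, 10, 7, 9, 13, 8, 14, 11, 12, -1, 6]
j=10: a[10]=12 > 6 → no swap
j=11: a[11]=-1 ≤ 6 → i=3, swap a[3],a[11] → [4, 3, 2, -1, 7, 9, 13, 8, 14, 11, 12, 10, 6]
final swap a[4],a[12] → [4, 3, 2, -1, 6, 9, 13, 8, 14, 11, 12, 10, 7]; return 4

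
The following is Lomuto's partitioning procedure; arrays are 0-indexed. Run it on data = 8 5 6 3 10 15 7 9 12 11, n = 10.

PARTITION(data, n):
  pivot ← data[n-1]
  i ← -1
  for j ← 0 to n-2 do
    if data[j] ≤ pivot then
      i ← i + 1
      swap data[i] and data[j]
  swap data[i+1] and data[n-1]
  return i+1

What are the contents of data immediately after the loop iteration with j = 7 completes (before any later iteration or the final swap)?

8 5 6 3 10 7 9 15 12 11

pivot=11, i=-1
j=0: 8≤11, i=0, swap(0,0) ⇒ 8 5 6 3 10 15 7 9 12 11
j=1: 5≤11, i=1, swap(1,1) ⇒ 8 5 6 3 10 15 7 9 12 11
j=2: 6≤11, i=2, swap(2,2) ⇒ 8 5 6 3 10 15 7 9 12 11
j=3: 3≤11, i=3, swap(3,3) ⇒ 8 5 6 3 10 15 7 9 12 11
j=4: 10≤11, i=4, swap(4,4) ⇒ 8 5 6 3 10 15 7 9 12 11
j=5: 15>11, skip
j=6: 7≤11, i=5, swap(5,6) ⇒ 8 5 6 3 10 7 15 9 12 11
j=7: 9≤11, i=6, swap(6,7) ⇒ 8 5 6 3 10 7 9 15 12 11
(after j=7) data = 8 5 6 3 10 7 9 15 12 11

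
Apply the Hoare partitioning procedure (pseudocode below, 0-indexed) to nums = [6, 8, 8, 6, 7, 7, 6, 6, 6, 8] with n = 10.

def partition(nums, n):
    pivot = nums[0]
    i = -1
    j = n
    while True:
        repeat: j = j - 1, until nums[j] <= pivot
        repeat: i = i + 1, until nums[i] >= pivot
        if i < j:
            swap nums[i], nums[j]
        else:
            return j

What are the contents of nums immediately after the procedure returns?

pivot=6
j stops at 8 (6), i stops at 0 (6); swap ⇒ [6, 8, 8, 6, 7, 7, 6, 6, 6, 8]
j stops at 7 (6), i stops at 1 (8); swap ⇒ [6, 6, 8, 6, 7, 7, 6, 8, 6, 8]
j stops at 6 (6), i stops at 2 (8); swap ⇒ [6, 6, 6, 6, 7, 7, 8, 8, 6, 8]
j stops at 3, i stops at 3; i≥j ⇒ return 3. nums=[6, 6, 6, 6, 7, 7, 8, 8, 6, 8]

[6, 6, 6, 6, 7, 7, 8, 8, 6, 8]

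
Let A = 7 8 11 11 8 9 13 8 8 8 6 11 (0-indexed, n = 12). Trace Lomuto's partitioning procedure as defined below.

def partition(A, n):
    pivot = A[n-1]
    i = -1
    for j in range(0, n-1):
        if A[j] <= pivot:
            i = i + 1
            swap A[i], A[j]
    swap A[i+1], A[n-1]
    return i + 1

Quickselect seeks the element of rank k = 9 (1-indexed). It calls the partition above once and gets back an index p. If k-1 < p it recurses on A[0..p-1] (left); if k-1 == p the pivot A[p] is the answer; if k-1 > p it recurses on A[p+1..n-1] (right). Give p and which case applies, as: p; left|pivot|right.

pivot = A[11] = 11; i = -1
j=0: A[0]=7 ≤ 11 → i=0, swap A[0],A[0] (no change) → 7 8 11 11 8 9 13 8 8 8 6 11
j=1: A[1]=8 ≤ 11 → i=1, swap A[1],A[1] (no change) → 7 8 11 11 8 9 13 8 8 8 6 11
j=2: A[2]=11 ≤ 11 → i=2, swap A[2],A[2] (no change) → 7 8 11 11 8 9 13 8 8 8 6 11
j=3: A[3]=11 ≤ 11 → i=3, swap A[3],A[3] (no change) → 7 8 11 11 8 9 13 8 8 8 6 11
j=4: A[4]=8 ≤ 11 → i=4, swap A[4],A[4] (no change) → 7 8 11 11 8 9 13 8 8 8 6 11
j=5: A[5]=9 ≤ 11 → i=5, swap A[5],A[5] (no change) → 7 8 11 11 8 9 13 8 8 8 6 11
j=6: A[6]=13 > 11 → no swap
j=7: A[7]=8 ≤ 11 → i=6, swap A[6],A[7] → 7 8 11 11 8 9 8 13 8 8 6 11
j=8: A[8]=8 ≤ 11 → i=7, swap A[7],A[8] → 7 8 11 11 8 9 8 8 13 8 6 11
j=9: A[9]=8 ≤ 11 → i=8, swap A[8],A[9] → 7 8 11 11 8 9 8 8 8 13 6 11
j=10: A[10]=6 ≤ 11 → i=9, swap A[9],A[10] → 7 8 11 11 8 9 8 8 8 6 13 11
final swap A[10],A[11] → 7 8 11 11 8 9 8 8 8 6 11 13; return 10
p = 10; k-1 = 8 < 10 ⇒ left

10; left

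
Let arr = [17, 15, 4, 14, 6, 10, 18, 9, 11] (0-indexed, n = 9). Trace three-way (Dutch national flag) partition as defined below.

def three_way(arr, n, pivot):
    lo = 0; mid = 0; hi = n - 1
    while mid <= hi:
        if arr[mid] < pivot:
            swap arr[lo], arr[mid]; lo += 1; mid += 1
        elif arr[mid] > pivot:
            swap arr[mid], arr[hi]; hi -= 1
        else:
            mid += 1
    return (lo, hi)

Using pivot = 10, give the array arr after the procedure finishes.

lo=0 mid=0 hi=8
17>10: swap(0,8), hi=7 ⇒ [11, 15, 4, 14, 6, 10, 18, 9, 17]
11>10: swap(0,7), hi=6 ⇒ [9, 15, 4, 14, 6, 10, 18, 11, 17]
9<10: swap(0,0), lo=1 mid=1 ⇒ [9, 15, 4, 14, 6, 10, 18, 11, 17]
15>10: swap(1,6), hi=5 ⇒ [9, 18, 4, 14, 6, 10, 15, 11, 17]
18>10: swap(1,5), hi=4 ⇒ [9, 10, 4, 14, 6, 18, 15, 11, 17]
10=10: mid=2
4<10: swap(1,2), lo=2 mid=3 ⇒ [9, 4, 10, 14, 6, 18, 15, 11, 17]
14>10: swap(3,4), hi=3 ⇒ [9, 4, 10, 6, 14, 18, 15, 11, 17]
6<10: swap(2,3), lo=3 mid=4 ⇒ [9, 4, 6, 10, 14, 18, 15, 11, 17]
done. lo=3 hi=3; arr=[9, 4, 6, 10, 14, 18, 15, 11, 17]

[9, 4, 6, 10, 14, 18, 15, 11, 17]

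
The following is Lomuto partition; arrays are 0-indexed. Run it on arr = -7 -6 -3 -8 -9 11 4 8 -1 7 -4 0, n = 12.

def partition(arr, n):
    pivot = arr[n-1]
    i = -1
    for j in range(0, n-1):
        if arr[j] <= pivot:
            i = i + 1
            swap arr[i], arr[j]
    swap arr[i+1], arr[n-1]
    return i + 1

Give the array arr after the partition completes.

-7 -6 -3 -8 -9 -1 -4 0 11 7 4 8

pivot = arr[11] = 0; i = -1
j=0: arr[0]=-7 ≤ 0 → i=0, swap arr[0],arr[0] (no change) → -7 -6 -3 -8 -9 11 4 8 -1 7 -4 0
j=1: arr[1]=-6 ≤ 0 → i=1, swap arr[1],arr[1] (no change) → -7 -6 -3 -8 -9 11 4 8 -1 7 -4 0
j=2: arr[2]=-3 ≤ 0 → i=2, swap arr[2],arr[2] (no change) → -7 -6 -3 -8 -9 11 4 8 -1 7 -4 0
j=3: arr[3]=-8 ≤ 0 → i=3, swap arr[3],arr[3] (no change) → -7 -6 -3 -8 -9 11 4 8 -1 7 -4 0
j=4: arr[4]=-9 ≤ 0 → i=4, swap arr[4],arr[4] (no change) → -7 -6 -3 -8 -9 11 4 8 -1 7 -4 0
j=5: arr[5]=11 > 0 → no swap
j=6: arr[6]=4 > 0 → no swap
j=7: arr[7]=8 > 0 → no swap
j=8: arr[8]=-1 ≤ 0 → i=5, swap arr[5],arr[8] → -7 -6 -3 -8 -9 -1 4 8 11 7 -4 0
j=9: arr[9]=7 > 0 → no swap
j=10: arr[10]=-4 ≤ 0 → i=6, swap arr[6],arr[10] → -7 -6 -3 -8 -9 -1 -4 8 11 7 4 0
final swap arr[7],arr[11] → -7 -6 -3 -8 -9 -1 -4 0 11 7 4 8; return 7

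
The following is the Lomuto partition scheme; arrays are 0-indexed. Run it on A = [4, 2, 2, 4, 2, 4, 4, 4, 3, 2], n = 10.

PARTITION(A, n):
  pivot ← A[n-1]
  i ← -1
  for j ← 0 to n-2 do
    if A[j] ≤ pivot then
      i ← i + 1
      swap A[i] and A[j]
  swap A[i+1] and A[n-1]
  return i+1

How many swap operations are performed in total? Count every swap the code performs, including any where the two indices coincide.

4

pivot=2, i=-1
j=0: 4>2, skip
j=1: 2≤2, i=0, swap(0,1) ⇒ [2, 4, 2, 4, 2, 4, 4, 4, 3, 2]
j=2: 2≤2, i=1, swap(1,2) ⇒ [2, 2, 4, 4, 2, 4, 4, 4, 3, 2]
j=3: 4>2, skip
j=4: 2≤2, i=2, swap(2,4) ⇒ [2, 2, 2, 4, 4, 4, 4, 4, 3, 2]
j=5: 4>2, skip
j=6: 4>2, skip
j=7: 4>2, skip
j=8: 3>2, skip
swap(3,9) ⇒ [2, 2, 2, 2, 4, 4, 4, 4, 3, 4]; return 3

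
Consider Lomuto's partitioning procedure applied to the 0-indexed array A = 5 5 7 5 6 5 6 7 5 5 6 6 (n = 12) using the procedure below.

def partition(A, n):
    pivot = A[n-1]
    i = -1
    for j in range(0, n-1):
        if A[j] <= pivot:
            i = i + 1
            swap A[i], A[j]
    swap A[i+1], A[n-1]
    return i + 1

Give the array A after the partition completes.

5 5 5 6 5 6 5 5 6 6 7 7

pivot = A[11] = 6; i = -1
j=0: A[0]=5 ≤ 6 → i=0, swap A[0],A[0] (no change) → 5 5 7 5 6 5 6 7 5 5 6 6
j=1: A[1]=5 ≤ 6 → i=1, swap A[1],A[1] (no change) → 5 5 7 5 6 5 6 7 5 5 6 6
j=2: A[2]=7 > 6 → no swap
j=3: A[3]=5 ≤ 6 → i=2, swap A[2],A[3] → 5 5 5 7 6 5 6 7 5 5 6 6
j=4: A[4]=6 ≤ 6 → i=3, swap A[3],A[4] → 5 5 5 6 7 5 6 7 5 5 6 6
j=5: A[5]=5 ≤ 6 → i=4, swap A[4],A[5] → 5 5 5 6 5 7 6 7 5 5 6 6
j=6: A[6]=6 ≤ 6 → i=5, swap A[5],A[6] → 5 5 5 6 5 6 7 7 5 5 6 6
j=7: A[7]=7 > 6 → no swap
j=8: A[8]=5 ≤ 6 → i=6, swap A[6],A[8] → 5 5 5 6 5 6 5 7 7 5 6 6
j=9: A[9]=5 ≤ 6 → i=7, swap A[7],A[9] → 5 5 5 6 5 6 5 5 7 7 6 6
j=10: A[10]=6 ≤ 6 → i=8, swap A[8],A[10] → 5 5 5 6 5 6 5 5 6 7 7 6
final swap A[9],A[11] → 5 5 5 6 5 6 5 5 6 6 7 7; return 9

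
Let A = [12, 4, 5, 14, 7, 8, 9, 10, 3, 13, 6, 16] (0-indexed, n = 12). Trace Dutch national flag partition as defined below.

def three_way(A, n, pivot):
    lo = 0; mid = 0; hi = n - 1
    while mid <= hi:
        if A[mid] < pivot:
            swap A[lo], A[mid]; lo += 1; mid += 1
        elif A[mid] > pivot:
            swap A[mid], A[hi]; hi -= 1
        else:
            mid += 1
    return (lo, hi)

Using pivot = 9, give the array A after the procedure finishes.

lo=0 mid=0 hi=11
12>9: swap(0,11), hi=10 ⇒ [16, 4, 5, 14, 7, 8, 9, 10, 3, 13, 6, 12]
16>9: swap(0,10), hi=9 ⇒ [6, 4, 5, 14, 7, 8, 9, 10, 3, 13, 16, 12]
6<9: swap(0,0), lo=1 mid=1 ⇒ [6, 4, 5, 14, 7, 8, 9, 10, 3, 13, 16, 12]
4<9: swap(1,1), lo=2 mid=2 ⇒ [6, 4, 5, 14, 7, 8, 9, 10, 3, 13, 16, 12]
5<9: swap(2,2), lo=3 mid=3 ⇒ [6, 4, 5, 14, 7, 8, 9, 10, 3, 13, 16, 12]
14>9: swap(3,9), hi=8 ⇒ [6, 4, 5, 13, 7, 8, 9, 10, 3, 14, 16, 12]
13>9: swap(3,8), hi=7 ⇒ [6, 4, 5, 3, 7, 8, 9, 10, 13, 14, 16, 12]
3<9: swap(3,3), lo=4 mid=4 ⇒ [6, 4, 5, 3, 7, 8, 9, 10, 13, 14, 16, 12]
7<9: swap(4,4), lo=5 mid=5 ⇒ [6, 4, 5, 3, 7, 8, 9, 10, 13, 14, 16, 12]
8<9: swap(5,5), lo=6 mid=6 ⇒ [6, 4, 5, 3, 7, 8, 9, 10, 13, 14, 16, 12]
9=9: mid=7
10>9: swap(7,7), hi=6 ⇒ [6, 4, 5, 3, 7, 8, 9, 10, 13, 14, 16, 12]
done. lo=6 hi=6; A=[6, 4, 5, 3, 7, 8, 9, 10, 13, 14, 16, 12]

[6, 4, 5, 3, 7, 8, 9, 10, 13, 14, 16, 12]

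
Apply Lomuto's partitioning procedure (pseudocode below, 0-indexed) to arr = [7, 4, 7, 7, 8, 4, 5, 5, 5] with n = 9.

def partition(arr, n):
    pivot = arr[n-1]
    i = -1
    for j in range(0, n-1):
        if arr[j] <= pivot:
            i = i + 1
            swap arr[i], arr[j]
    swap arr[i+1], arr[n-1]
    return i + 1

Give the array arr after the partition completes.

pivot=5, i=-1
j=0: 7>5, skip
j=1: 4≤5, i=0, swap(0,1) ⇒ [4, 7, 7, 7, 8, 4, 5, 5, 5]
j=2: 7>5, skip
j=3: 7>5, skip
j=4: 8>5, skip
j=5: 4≤5, i=1, swap(1,5) ⇒ [4, 4, 7, 7, 8, 7, 5, 5, 5]
j=6: 5≤5, i=2, swap(2,6) ⇒ [4, 4, 5, 7, 8, 7, 7, 5, 5]
j=7: 5≤5, i=3, swap(3,7) ⇒ [4, 4, 5, 5, 8, 7, 7, 7, 5]
swap(4,8) ⇒ [4, 4, 5, 5, 5, 7, 7, 7, 8]; return 4

[4, 4, 5, 5, 5, 7, 7, 7, 8]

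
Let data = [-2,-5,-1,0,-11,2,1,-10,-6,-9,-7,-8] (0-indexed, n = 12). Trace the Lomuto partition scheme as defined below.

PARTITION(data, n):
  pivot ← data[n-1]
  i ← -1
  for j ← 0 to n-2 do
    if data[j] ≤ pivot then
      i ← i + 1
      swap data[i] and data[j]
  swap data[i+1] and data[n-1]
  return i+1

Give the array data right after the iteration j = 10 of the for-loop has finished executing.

[-11,-10,-9,0,-2,2,1,-5,-6,-1,-7,-8]

pivot = data[11] = -8; i = -1
j=0: data[0]=-2 > -8 → no swap
j=1: data[1]=-5 > -8 → no swap
j=2: data[2]=-1 > -8 → no swap
j=3: data[3]=0 > -8 → no swap
j=4: data[4]=-11 ≤ -8 → i=0, swap data[0],data[4] → [-11,-5,-1,0,-2,2,1,-10,-6,-9,-7,-8]
j=5: data[5]=2 > -8 → no swap
j=6: data[6]=1 > -8 → no swap
j=7: data[7]=-10 ≤ -8 → i=1, swap data[1],data[7] → [-11,-10,-1,0,-2,2,1,-5,-6,-9,-7,-8]
j=8: data[8]=-6 > -8 → no swap
j=9: data[9]=-9 ≤ -8 → i=2, swap data[2],data[9] → [-11,-10,-9,0,-2,2,1,-5,-6,-1,-7,-8]
j=10: data[10]=-7 > -8 → no swap
(after j=10) data = [-11,-10,-9,0,-2,2,1,-5,-6,-1,-7,-8]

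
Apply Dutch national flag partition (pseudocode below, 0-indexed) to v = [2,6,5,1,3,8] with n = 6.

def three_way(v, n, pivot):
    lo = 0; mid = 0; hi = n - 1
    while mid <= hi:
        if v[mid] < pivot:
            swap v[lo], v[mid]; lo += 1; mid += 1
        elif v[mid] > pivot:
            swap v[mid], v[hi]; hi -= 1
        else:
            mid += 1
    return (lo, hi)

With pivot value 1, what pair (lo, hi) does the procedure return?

(0, 0)

lo=0 mid=0 hi=5
2>1: swap(0,5), hi=4 ⇒ [8,6,5,1,3,2]
8>1: swap(0,4), hi=3 ⇒ [3,6,5,1,8,2]
3>1: swap(0,3), hi=2 ⇒ [1,6,5,3,8,2]
1=1: mid=1
6>1: swap(1,2), hi=1 ⇒ [1,5,6,3,8,2]
5>1: swap(1,1), hi=0 ⇒ [1,5,6,3,8,2]
done. lo=0 hi=0; v=[1,5,6,3,8,2]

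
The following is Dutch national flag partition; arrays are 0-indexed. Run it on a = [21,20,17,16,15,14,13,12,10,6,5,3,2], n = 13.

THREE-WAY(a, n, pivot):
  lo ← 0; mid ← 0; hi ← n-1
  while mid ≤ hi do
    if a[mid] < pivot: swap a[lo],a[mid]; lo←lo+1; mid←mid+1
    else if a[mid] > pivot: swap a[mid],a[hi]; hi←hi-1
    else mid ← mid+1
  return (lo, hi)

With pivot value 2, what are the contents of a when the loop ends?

lo=0 mid=0 hi=12
21>2: swap(0,12), hi=11 ⇒ [2,20,17,16,15,14,13,12,10,6,5,3,21]
2=2: mid=1
20>2: swap(1,11), hi=10 ⇒ [2,3,17,16,15,14,13,12,10,6,5,20,21]
3>2: swap(1,10), hi=9 ⇒ [2,5,17,16,15,14,13,12,10,6,3,20,21]
5>2: swap(1,9), hi=8 ⇒ [2,6,17,16,15,14,13,12,10,5,3,20,21]
6>2: swap(1,8), hi=7 ⇒ [2,10,17,16,15,14,13,12,6,5,3,20,21]
10>2: swap(1,7), hi=6 ⇒ [2,12,17,16,15,14,13,10,6,5,3,20,21]
12>2: swap(1,6), hi=5 ⇒ [2,13,17,16,15,14,12,10,6,5,3,20,21]
13>2: swap(1,5), hi=4 ⇒ [2,14,17,16,15,13,12,10,6,5,3,20,21]
14>2: swap(1,4), hi=3 ⇒ [2,15,17,16,14,13,12,10,6,5,3,20,21]
15>2: swap(1,3), hi=2 ⇒ [2,16,17,15,14,13,12,10,6,5,3,20,21]
16>2: swap(1,2), hi=1 ⇒ [2,17,16,15,14,13,12,10,6,5,3,20,21]
17>2: swap(1,1), hi=0 ⇒ [2,17,16,15,14,13,12,10,6,5,3,20,21]
done. lo=0 hi=0; a=[2,17,16,15,14,13,12,10,6,5,3,20,21]

[2,17,16,15,14,13,12,10,6,5,3,20,21]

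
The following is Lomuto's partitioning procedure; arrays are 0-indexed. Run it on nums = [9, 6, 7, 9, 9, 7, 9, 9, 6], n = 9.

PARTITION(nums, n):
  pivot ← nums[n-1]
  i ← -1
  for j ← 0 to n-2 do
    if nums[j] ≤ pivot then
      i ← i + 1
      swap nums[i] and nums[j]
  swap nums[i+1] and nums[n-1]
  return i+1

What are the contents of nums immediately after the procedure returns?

[6, 6, 7, 9, 9, 7, 9, 9, 9]

pivot=6, i=-1
j=0: 9>6, skip
j=1: 6≤6, i=0, swap(0,1) ⇒ [6, 9, 7, 9, 9, 7, 9, 9, 6]
j=2: 7>6, skip
j=3: 9>6, skip
j=4: 9>6, skip
j=5: 7>6, skip
j=6: 9>6, skip
j=7: 9>6, skip
swap(1,8) ⇒ [6, 6, 7, 9, 9, 7, 9, 9, 9]; return 1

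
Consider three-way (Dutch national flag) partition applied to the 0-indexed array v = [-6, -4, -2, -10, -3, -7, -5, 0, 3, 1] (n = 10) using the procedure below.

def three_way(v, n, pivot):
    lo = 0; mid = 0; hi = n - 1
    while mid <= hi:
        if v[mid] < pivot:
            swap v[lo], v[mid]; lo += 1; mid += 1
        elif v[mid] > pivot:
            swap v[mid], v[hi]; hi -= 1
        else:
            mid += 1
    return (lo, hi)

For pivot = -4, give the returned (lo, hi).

pivot = -4; lo=0, mid=0, hi=9
v[mid]=-6<-4: swap v[0],v[0]; lo=1,mid=1 → [-6, -4, -2, -10, -3, -7, -5, 0, 3, 1]
v[mid]=-4=-4: mid=2
v[mid]=-2>-4: swap v[2],v[9]; hi=8 → [-6, -4, 1, -10, -3, -7, -5, 0, 3, -2]
v[mid]=1>-4: swap v[2],v[8]; hi=7 → [-6, -4, 3, -10, -3, -7, -5, 0, 1, -2]
v[mid]=3>-4: swap v[2],v[7]; hi=6 → [-6, -4, 0, -10, -3, -7, -5, 3, 1, -2]
v[mid]=0>-4: swap v[2],v[6]; hi=5 → [-6, -4, -5, -10, -3, -7, 0, 3, 1, -2]
v[mid]=-5<-4: swap v[1],v[2]; lo=2,mid=3 → [-6, -5, -4, -10, -3, -7, 0, 3, 1, -2]
v[mid]=-10<-4: swap v[2],v[3]; lo=3,mid=4 → [-6, -5, -10, -4, -3, -7, 0, 3, 1, -2]
v[mid]=-3>-4: swap v[4],v[5]; hi=4 → [-6, -5, -10, -4, -7, -3, 0, 3, 1, -2]
v[mid]=-7<-4: swap v[3],v[4]; lo=4,mid=5 → [-6, -5, -10, -7, -4, -3, 0, 3, 1, -2]
end: lo=4, hi=4; v = [-6, -5, -10, -7, -4, -3, 0, 3, 1, -2]

(4, 4)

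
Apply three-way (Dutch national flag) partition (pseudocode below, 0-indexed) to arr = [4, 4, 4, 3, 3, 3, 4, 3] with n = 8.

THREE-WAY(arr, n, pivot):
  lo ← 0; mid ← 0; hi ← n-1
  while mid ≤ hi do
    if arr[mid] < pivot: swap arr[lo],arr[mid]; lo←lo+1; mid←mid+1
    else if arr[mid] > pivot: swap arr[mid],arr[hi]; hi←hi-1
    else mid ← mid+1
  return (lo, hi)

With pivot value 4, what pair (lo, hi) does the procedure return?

(4, 7)

pivot = 4; lo=0, mid=0, hi=7
arr[mid]=4=4: mid=1
arr[mid]=4=4: mid=2
arr[mid]=4=4: mid=3
arr[mid]=3<4: swap arr[0],arr[3]; lo=1,mid=4 → [3, 4, 4, 4, 3, 3, 4, 3]
arr[mid]=3<4: swap arr[1],arr[4]; lo=2,mid=5 → [3, 3, 4, 4, 4, 3, 4, 3]
arr[mid]=3<4: swap arr[2],arr[5]; lo=3,mid=6 → [3, 3, 3, 4, 4, 4, 4, 3]
arr[mid]=4=4: mid=7
arr[mid]=3<4: swap arr[3],arr[7]; lo=4,mid=8 → [3, 3, 3, 3, 4, 4, 4, 4]
end: lo=4, hi=7; arr = [3, 3, 3, 3, 4, 4, 4, 4]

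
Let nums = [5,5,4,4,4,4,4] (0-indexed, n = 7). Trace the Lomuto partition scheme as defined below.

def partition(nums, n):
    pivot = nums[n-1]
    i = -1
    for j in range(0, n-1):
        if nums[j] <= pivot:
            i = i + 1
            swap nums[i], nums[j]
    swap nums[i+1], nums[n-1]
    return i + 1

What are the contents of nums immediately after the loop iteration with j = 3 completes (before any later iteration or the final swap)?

[4,4,5,5,4,4,4]

pivot = nums[6] = 4; i = -1
j=0: nums[0]=5 > 4 → no swap
j=1: nums[1]=5 > 4 → no swap
j=2: nums[2]=4 ≤ 4 → i=0, swap nums[0],nums[2] → [4,5,5,4,4,4,4]
j=3: nums[3]=4 ≤ 4 → i=1, swap nums[1],nums[3] → [4,4,5,5,4,4,4]
(after j=3) nums = [4,4,5,5,4,4,4]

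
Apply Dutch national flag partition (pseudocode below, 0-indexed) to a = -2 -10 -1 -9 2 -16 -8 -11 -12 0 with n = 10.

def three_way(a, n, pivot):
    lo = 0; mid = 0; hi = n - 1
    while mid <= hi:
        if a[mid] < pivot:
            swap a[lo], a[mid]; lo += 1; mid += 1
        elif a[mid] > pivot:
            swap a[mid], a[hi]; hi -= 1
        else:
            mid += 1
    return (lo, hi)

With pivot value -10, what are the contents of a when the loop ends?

-12 -11 -16 -10 2 -8 -9 -1 0 -2

pivot = -10; lo=0, mid=0, hi=9
a[mid]=-2>-10: swap a[0],a[9]; hi=8 → 0 -10 -1 -9 2 -16 -8 -11 -12 -2
a[mid]=0>-10: swap a[0],a[8]; hi=7 → -12 -10 -1 -9 2 -16 -8 -11 0 -2
a[mid]=-12<-10: swap a[0],a[0]; lo=1,mid=1 → -12 -10 -1 -9 2 -16 -8 -11 0 -2
a[mid]=-10=-10: mid=2
a[mid]=-1>-10: swap a[2],a[7]; hi=6 → -12 -10 -11 -9 2 -16 -8 -1 0 -2
a[mid]=-11<-10: swap a[1],a[2]; lo=2,mid=3 → -12 -11 -10 -9 2 -16 -8 -1 0 -2
a[mid]=-9>-10: swap a[3],a[6]; hi=5 → -12 -11 -10 -8 2 -16 -9 -1 0 -2
a[mid]=-8>-10: swap a[3],a[5]; hi=4 → -12 -11 -10 -16 2 -8 -9 -1 0 -2
a[mid]=-16<-10: swap a[2],a[3]; lo=3,mid=4 → -12 -11 -16 -10 2 -8 -9 -1 0 -2
a[mid]=2>-10: swap a[4],a[4]; hi=3 → -12 -11 -16 -10 2 -8 -9 -1 0 -2
end: lo=3, hi=3; a = -12 -11 -16 -10 2 -8 -9 -1 0 -2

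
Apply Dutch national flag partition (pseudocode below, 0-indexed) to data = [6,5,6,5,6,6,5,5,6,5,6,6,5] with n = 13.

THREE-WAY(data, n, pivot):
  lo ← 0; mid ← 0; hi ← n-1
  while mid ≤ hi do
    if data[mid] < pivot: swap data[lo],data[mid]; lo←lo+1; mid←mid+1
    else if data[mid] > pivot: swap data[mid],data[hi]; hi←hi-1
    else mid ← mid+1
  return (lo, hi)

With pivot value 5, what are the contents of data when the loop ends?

[5,5,5,5,5,5,6,6,6,6,6,6,6]

lo=0 mid=0 hi=12
6>5: swap(0,12), hi=11 ⇒ [5,5,6,5,6,6,5,5,6,5,6,6,6]
5=5: mid=1
5=5: mid=2
6>5: swap(2,11), hi=10 ⇒ [5,5,6,5,6,6,5,5,6,5,6,6,6]
6>5: swap(2,10), hi=9 ⇒ [5,5,6,5,6,6,5,5,6,5,6,6,6]
6>5: swap(2,9), hi=8 ⇒ [5,5,5,5,6,6,5,5,6,6,6,6,6]
5=5: mid=3
5=5: mid=4
6>5: swap(4,8), hi=7 ⇒ [5,5,5,5,6,6,5,5,6,6,6,6,6]
6>5: swap(4,7), hi=6 ⇒ [5,5,5,5,5,6,5,6,6,6,6,6,6]
5=5: mid=5
6>5: swap(5,6), hi=5 ⇒ [5,5,5,5,5,5,6,6,6,6,6,6,6]
5=5: mid=6
done. lo=0 hi=5; data=[5,5,5,5,5,5,6,6,6,6,6,6,6]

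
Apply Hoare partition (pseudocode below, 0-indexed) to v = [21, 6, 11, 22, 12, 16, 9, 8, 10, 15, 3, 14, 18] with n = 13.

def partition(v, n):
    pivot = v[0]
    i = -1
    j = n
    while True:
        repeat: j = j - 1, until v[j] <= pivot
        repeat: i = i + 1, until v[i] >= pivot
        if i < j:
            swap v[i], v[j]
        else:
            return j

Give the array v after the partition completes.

[18, 6, 11, 14, 12, 16, 9, 8, 10, 15, 3, 22, 21]

pivot=21
j stops at 12 (18), i stops at 0 (21); swap ⇒ [18, 6, 11, 22, 12, 16, 9, 8, 10, 15, 3, 14, 21]
j stops at 11 (14), i stops at 3 (22); swap ⇒ [18, 6, 11, 14, 12, 16, 9, 8, 10, 15, 3, 22, 21]
j stops at 10, i stops at 11; i≥j ⇒ return 10. v=[18, 6, 11, 14, 12, 16, 9, 8, 10, 15, 3, 22, 21]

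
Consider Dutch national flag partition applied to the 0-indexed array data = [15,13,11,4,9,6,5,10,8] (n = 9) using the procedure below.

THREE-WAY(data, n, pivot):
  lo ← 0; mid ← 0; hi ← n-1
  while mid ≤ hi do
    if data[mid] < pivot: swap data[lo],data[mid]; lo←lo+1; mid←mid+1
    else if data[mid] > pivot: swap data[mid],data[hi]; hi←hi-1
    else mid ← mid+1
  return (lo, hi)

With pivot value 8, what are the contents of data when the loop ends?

[5,6,4,8,9,11,10,13,15]

lo=0 mid=0 hi=8
15>8: swap(0,8), hi=7 ⇒ [8,13,11,4,9,6,5,10,15]
8=8: mid=1
13>8: swap(1,7), hi=6 ⇒ [8,10,11,4,9,6,5,13,15]
10>8: swap(1,6), hi=5 ⇒ [8,5,11,4,9,6,10,13,15]
5<8: swap(0,1), lo=1 mid=2 ⇒ [5,8,11,4,9,6,10,13,15]
11>8: swap(2,5), hi=4 ⇒ [5,8,6,4,9,11,10,13,15]
6<8: swap(1,2), lo=2 mid=3 ⇒ [5,6,8,4,9,11,10,13,15]
4<8: swap(2,3), lo=3 mid=4 ⇒ [5,6,4,8,9,11,10,13,15]
9>8: swap(4,4), hi=3 ⇒ [5,6,4,8,9,11,10,13,15]
done. lo=3 hi=3; data=[5,6,4,8,9,11,10,13,15]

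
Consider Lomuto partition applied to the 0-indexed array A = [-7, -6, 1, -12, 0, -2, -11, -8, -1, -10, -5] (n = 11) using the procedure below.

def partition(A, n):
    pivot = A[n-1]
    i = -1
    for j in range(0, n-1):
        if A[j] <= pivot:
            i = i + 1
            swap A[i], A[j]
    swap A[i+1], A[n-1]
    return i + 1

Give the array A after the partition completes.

[-7, -6, -12, -11, -8, -10, -5, 0, -1, -2, 1]

pivot=-5, i=-1
j=0: -7≤-5, i=0, swap(0,0) ⇒ [-7, -6, 1, -12, 0, -2, -11, -8, -1, -10, -5]
j=1: -6≤-5, i=1, swap(1,1) ⇒ [-7, -6, 1, -12, 0, -2, -11, -8, -1, -10, -5]
j=2: 1>-5, skip
j=3: -12≤-5, i=2, swap(2,3) ⇒ [-7, -6, -12, 1, 0, -2, -11, -8, -1, -10, -5]
j=4: 0>-5, skip
j=5: -2>-5, skip
j=6: -11≤-5, i=3, swap(3,6) ⇒ [-7, -6, -12, -11, 0, -2, 1, -8, -1, -10, -5]
j=7: -8≤-5, i=4, swap(4,7) ⇒ [-7, -6, -12, -11, -8, -2, 1, 0, -1, -10, -5]
j=8: -1>-5, skip
j=9: -10≤-5, i=5, swap(5,9) ⇒ [-7, -6, -12, -11, -8, -10, 1, 0, -1, -2, -5]
swap(6,10) ⇒ [-7, -6, -12, -11, -8, -10, -5, 0, -1, -2, 1]; return 6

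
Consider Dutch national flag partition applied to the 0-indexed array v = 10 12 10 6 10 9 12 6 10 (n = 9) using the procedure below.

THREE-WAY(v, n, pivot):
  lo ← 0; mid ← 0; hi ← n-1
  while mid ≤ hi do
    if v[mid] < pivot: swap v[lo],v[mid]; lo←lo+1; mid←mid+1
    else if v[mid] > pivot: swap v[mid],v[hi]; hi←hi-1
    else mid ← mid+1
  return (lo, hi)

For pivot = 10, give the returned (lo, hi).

lo=0 mid=0 hi=8
10=10: mid=1
12>10: swap(1,8), hi=7 ⇒ 10 10 10 6 10 9 12 6 12
10=10: mid=2
10=10: mid=3
6<10: swap(0,3), lo=1 mid=4 ⇒ 6 10 10 10 10 9 12 6 12
10=10: mid=5
9<10: swap(1,5), lo=2 mid=6 ⇒ 6 9 10 10 10 10 12 6 12
12>10: swap(6,7), hi=6 ⇒ 6 9 10 10 10 10 6 12 12
6<10: swap(2,6), lo=3 mid=7 ⇒ 6 9 6 10 10 10 10 12 12
done. lo=3 hi=6; v=6 9 6 10 10 10 10 12 12

(3, 6)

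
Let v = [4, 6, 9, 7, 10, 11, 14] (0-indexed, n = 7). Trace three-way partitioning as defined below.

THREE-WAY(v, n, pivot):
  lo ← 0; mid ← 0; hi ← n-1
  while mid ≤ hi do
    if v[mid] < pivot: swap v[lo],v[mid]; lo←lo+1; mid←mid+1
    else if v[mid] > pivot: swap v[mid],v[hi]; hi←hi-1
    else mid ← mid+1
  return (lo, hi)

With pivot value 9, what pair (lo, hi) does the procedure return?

lo=0 mid=0 hi=6
4<9: swap(0,0), lo=1 mid=1 ⇒ [4, 6, 9, 7, 10, 11, 14]
6<9: swap(1,1), lo=2 mid=2 ⇒ [4, 6, 9, 7, 10, 11, 14]
9=9: mid=3
7<9: swap(2,3), lo=3 mid=4 ⇒ [4, 6, 7, 9, 10, 11, 14]
10>9: swap(4,6), hi=5 ⇒ [4, 6, 7, 9, 14, 11, 10]
14>9: swap(4,5), hi=4 ⇒ [4, 6, 7, 9, 11, 14, 10]
11>9: swap(4,4), hi=3 ⇒ [4, 6, 7, 9, 11, 14, 10]
done. lo=3 hi=3; v=[4, 6, 7, 9, 11, 14, 10]

(3, 3)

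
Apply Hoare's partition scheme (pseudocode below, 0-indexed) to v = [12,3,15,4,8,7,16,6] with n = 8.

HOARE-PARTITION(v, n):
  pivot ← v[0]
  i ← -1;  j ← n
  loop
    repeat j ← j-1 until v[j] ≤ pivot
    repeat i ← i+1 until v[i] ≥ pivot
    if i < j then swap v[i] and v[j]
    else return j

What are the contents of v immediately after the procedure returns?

pivot = v[0] = 12; i = -1, j = 8
j→7 (v[7]=6≤12), i→0 (v[0]=12≥12); i<j, swap → [6,3,15,4,8,7,16,12]
j→5 (v[5]=7≤12), i→2 (v[2]=15≥12); i<j, swap → [6,3,7,4,8,15,16,12]
j→4, i→5; i≥j, return j=4. v = [6,3,7,4,8,15,16,12]

[6,3,7,4,8,15,16,12]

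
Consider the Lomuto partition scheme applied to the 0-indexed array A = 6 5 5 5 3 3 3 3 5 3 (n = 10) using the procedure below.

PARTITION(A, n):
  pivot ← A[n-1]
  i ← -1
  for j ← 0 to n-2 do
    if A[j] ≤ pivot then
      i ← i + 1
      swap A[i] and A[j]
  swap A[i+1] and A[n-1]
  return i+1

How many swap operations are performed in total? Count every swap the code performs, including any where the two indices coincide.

pivot=3, i=-1
j=0: 6>3, skip
j=1: 5>3, skip
j=2: 5>3, skip
j=3: 5>3, skip
j=4: 3≤3, i=0, swap(0,4) ⇒ 3 5 5 5 6 3 3 3 5 3
j=5: 3≤3, i=1, swap(1,5) ⇒ 3 3 5 5 6 5 3 3 5 3
j=6: 3≤3, i=2, swap(2,6) ⇒ 3 3 3 5 6 5 5 3 5 3
j=7: 3≤3, i=3, swap(3,7) ⇒ 3 3 3 3 6 5 5 5 5 3
j=8: 5>3, skip
swap(4,9) ⇒ 3 3 3 3 3 5 5 5 5 6; return 4

5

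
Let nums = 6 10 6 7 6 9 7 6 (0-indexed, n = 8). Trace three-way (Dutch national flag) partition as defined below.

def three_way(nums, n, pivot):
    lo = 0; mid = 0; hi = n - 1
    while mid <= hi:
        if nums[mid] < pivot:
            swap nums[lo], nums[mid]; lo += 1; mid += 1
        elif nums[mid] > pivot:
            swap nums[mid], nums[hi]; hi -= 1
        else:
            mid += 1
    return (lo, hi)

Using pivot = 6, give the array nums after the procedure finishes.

6 6 6 6 9 7 7 10

pivot = 6; lo=0, mid=0, hi=7
nums[mid]=6=6: mid=1
nums[mid]=10>6: swap nums[1],nums[7]; hi=6 → 6 6 6 7 6 9 7 10
nums[mid]=6=6: mid=2
nums[mid]=6=6: mid=3
nums[mid]=7>6: swap nums[3],nums[6]; hi=5 → 6 6 6 7 6 9 7 10
nums[mid]=7>6: swap nums[3],nums[5]; hi=4 → 6 6 6 9 6 7 7 10
nums[mid]=9>6: swap nums[3],nums[4]; hi=3 → 6 6 6 6 9 7 7 10
nums[mid]=6=6: mid=4
end: lo=0, hi=3; nums = 6 6 6 6 9 7 7 10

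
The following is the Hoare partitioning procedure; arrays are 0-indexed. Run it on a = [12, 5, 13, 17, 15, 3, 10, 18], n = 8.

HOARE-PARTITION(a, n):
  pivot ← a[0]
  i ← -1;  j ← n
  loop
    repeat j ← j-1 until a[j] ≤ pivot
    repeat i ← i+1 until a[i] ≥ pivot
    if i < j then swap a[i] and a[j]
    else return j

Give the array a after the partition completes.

pivot = a[0] = 12; i = -1, j = 8
j→6 (a[6]=10≤12), i→0 (a[0]=12≥12); i<j, swap → [10, 5, 13, 17, 15, 3, 12, 18]
j→5 (a[5]=3≤12), i→2 (a[2]=13≥12); i<j, swap → [10, 5, 3, 17, 15, 13, 12, 18]
j→2, i→3; i≥j, return j=2. a = [10, 5, 3, 17, 15, 13, 12, 18]

[10, 5, 3, 17, 15, 13, 12, 18]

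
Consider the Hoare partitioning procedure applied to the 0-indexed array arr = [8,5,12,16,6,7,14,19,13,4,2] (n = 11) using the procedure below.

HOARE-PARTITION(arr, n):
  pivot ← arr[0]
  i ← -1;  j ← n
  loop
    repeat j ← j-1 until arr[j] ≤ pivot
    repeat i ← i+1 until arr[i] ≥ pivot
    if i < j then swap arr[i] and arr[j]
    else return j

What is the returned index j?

pivot=8
j stops at 10 (2), i stops at 0 (8); swap ⇒ [2,5,12,16,6,7,14,19,13,4,8]
j stops at 9 (4), i stops at 2 (12); swap ⇒ [2,5,4,16,6,7,14,19,13,12,8]
j stops at 5 (7), i stops at 3 (16); swap ⇒ [2,5,4,7,6,16,14,19,13,12,8]
j stops at 4, i stops at 5; i≥j ⇒ return 4. arr=[2,5,4,7,6,16,14,19,13,12,8]

4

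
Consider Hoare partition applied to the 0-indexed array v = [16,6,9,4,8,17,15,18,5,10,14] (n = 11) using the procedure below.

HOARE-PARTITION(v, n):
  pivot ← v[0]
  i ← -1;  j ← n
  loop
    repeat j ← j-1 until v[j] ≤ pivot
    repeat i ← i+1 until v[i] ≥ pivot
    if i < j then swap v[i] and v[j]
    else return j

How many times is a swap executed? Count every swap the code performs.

pivot=16
j stops at 10 (14), i stops at 0 (16); swap ⇒ [14,6,9,4,8,17,15,18,5,10,16]
j stops at 9 (10), i stops at 5 (17); swap ⇒ [14,6,9,4,8,10,15,18,5,17,16]
j stops at 8 (5), i stops at 7 (18); swap ⇒ [14,6,9,4,8,10,15,5,18,17,16]
j stops at 7, i stops at 8; i≥j ⇒ return 7. v=[14,6,9,4,8,10,15,5,18,17,16]

3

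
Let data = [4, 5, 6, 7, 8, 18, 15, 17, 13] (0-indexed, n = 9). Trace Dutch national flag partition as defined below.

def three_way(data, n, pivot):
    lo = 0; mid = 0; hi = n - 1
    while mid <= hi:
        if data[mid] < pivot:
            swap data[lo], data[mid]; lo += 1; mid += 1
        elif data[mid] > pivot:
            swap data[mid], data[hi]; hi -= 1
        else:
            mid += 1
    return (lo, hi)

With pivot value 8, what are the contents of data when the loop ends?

pivot = 8; lo=0, mid=0, hi=8
data[mid]=4<8: swap data[0],data[0]; lo=1,mid=1 → [4, 5, 6, 7, 8, 18, 15, 17, 13]
data[mid]=5<8: swap data[1],data[1]; lo=2,mid=2 → [4, 5, 6, 7, 8, 18, 15, 17, 13]
data[mid]=6<8: swap data[2],data[2]; lo=3,mid=3 → [4, 5, 6, 7, 8, 18, 15, 17, 13]
data[mid]=7<8: swap data[3],data[3]; lo=4,mid=4 → [4, 5, 6, 7, 8, 18, 15, 17, 13]
data[mid]=8=8: mid=5
data[mid]=18>8: swap data[5],data[8]; hi=7 → [4, 5, 6, 7, 8, 13, 15, 17, 18]
data[mid]=13>8: swap data[5],data[7]; hi=6 → [4, 5, 6, 7, 8, 17, 15, 13, 18]
data[mid]=17>8: swap data[5],data[6]; hi=5 → [4, 5, 6, 7, 8, 15, 17, 13, 18]
data[mid]=15>8: swap data[5],data[5]; hi=4 → [4, 5, 6, 7, 8, 15, 17, 13, 18]
end: lo=4, hi=4; data = [4, 5, 6, 7, 8, 15, 17, 13, 18]

[4, 5, 6, 7, 8, 15, 17, 13, 18]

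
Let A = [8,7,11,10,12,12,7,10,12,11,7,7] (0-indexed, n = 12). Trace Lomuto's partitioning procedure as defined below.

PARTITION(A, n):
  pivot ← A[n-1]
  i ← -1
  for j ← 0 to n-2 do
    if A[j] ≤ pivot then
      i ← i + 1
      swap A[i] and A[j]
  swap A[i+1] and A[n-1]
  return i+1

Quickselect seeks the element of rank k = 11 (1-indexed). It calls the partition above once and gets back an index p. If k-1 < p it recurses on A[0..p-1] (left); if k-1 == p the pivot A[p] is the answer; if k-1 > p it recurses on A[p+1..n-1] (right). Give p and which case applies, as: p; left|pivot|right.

pivot = A[11] = 7; i = -1
j=0: A[0]=8 > 7 → no swap
j=1: A[1]=7 ≤ 7 → i=0, swap A[0],A[1] → [7,8,11,10,12,12,7,10,12,11,7,7]
j=2: A[2]=11 > 7 → no swap
j=3: A[3]=10 > 7 → no swap
j=4: A[4]=12 > 7 → no swap
j=5: A[5]=12 > 7 → no swap
j=6: A[6]=7 ≤ 7 → i=1, swap A[1],A[6] → [7,7,11,10,12,12,8,10,12,11,7,7]
j=7: A[7]=10 > 7 → no swap
j=8: A[8]=12 > 7 → no swap
j=9: A[9]=11 > 7 → no swap
j=10: A[10]=7 ≤ 7 → i=2, swap A[2],A[10] → [7,7,7,10,12,12,8,10,12,11,11,7]
final swap A[3],A[11] → [7,7,7,7,12,12,8,10,12,11,11,10]; return 3
p = 3; k-1 = 10 > 3 ⇒ right

3; right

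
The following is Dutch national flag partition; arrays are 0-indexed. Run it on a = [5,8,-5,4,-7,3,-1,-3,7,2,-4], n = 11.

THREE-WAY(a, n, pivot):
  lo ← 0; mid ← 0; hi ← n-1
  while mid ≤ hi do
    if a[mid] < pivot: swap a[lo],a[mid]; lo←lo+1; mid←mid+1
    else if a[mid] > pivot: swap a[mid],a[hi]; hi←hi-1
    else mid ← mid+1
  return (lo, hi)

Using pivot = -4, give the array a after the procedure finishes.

lo=0 mid=0 hi=10
5>-4: swap(0,10), hi=9 ⇒ [-4,8,-5,4,-7,3,-1,-3,7,2,5]
-4=-4: mid=1
8>-4: swap(1,9), hi=8 ⇒ [-4,2,-5,4,-7,3,-1,-3,7,8,5]
2>-4: swap(1,8), hi=7 ⇒ [-4,7,-5,4,-7,3,-1,-3,2,8,5]
7>-4: swap(1,7), hi=6 ⇒ [-4,-3,-5,4,-7,3,-1,7,2,8,5]
-3>-4: swap(1,6), hi=5 ⇒ [-4,-1,-5,4,-7,3,-3,7,2,8,5]
-1>-4: swap(1,5), hi=4 ⇒ [-4,3,-5,4,-7,-1,-3,7,2,8,5]
3>-4: swap(1,4), hi=3 ⇒ [-4,-7,-5,4,3,-1,-3,7,2,8,5]
-7<-4: swap(0,1), lo=1 mid=2 ⇒ [-7,-4,-5,4,3,-1,-3,7,2,8,5]
-5<-4: swap(1,2), lo=2 mid=3 ⇒ [-7,-5,-4,4,3,-1,-3,7,2,8,5]
4>-4: swap(3,3), hi=2 ⇒ [-7,-5,-4,4,3,-1,-3,7,2,8,5]
done. lo=2 hi=2; a=[-7,-5,-4,4,3,-1,-3,7,2,8,5]

[-7,-5,-4,4,3,-1,-3,7,2,8,5]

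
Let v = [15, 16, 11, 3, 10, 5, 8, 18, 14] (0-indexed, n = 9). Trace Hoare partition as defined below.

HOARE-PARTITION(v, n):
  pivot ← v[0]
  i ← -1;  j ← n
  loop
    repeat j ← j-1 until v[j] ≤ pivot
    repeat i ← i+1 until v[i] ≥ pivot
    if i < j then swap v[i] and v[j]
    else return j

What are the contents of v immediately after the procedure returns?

pivot = v[0] = 15; i = -1, j = 9
j→8 (v[8]=14≤15), i→0 (v[0]=15≥15); i<j, swap → [14, 16, 11, 3, 10, 5, 8, 18, 15]
j→6 (v[6]=8≤15), i→1 (v[1]=16≥15); i<j, swap → [14, 8, 11, 3, 10, 5, 16, 18, 15]
j→5, i→6; i≥j, return j=5. v = [14, 8, 11, 3, 10, 5, 16, 18, 15]

[14, 8, 11, 3, 10, 5, 16, 18, 15]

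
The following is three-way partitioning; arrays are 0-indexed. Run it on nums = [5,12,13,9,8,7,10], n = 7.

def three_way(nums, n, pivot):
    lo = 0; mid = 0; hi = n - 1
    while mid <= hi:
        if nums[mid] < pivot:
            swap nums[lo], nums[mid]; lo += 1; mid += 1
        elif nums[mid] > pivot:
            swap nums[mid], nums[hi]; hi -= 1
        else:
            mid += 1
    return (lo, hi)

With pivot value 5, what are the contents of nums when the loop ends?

pivot = 5; lo=0, mid=0, hi=6
nums[mid]=5=5: mid=1
nums[mid]=12>5: swap nums[1],nums[6]; hi=5 → [5,10,13,9,8,7,12]
nums[mid]=10>5: swap nums[1],nums[5]; hi=4 → [5,7,13,9,8,10,12]
nums[mid]=7>5: swap nums[1],nums[4]; hi=3 → [5,8,13,9,7,10,12]
nums[mid]=8>5: swap nums[1],nums[3]; hi=2 → [5,9,13,8,7,10,12]
nums[mid]=9>5: swap nums[1],nums[2]; hi=1 → [5,13,9,8,7,10,12]
nums[mid]=13>5: swap nums[1],nums[1]; hi=0 → [5,13,9,8,7,10,12]
end: lo=0, hi=0; nums = [5,13,9,8,7,10,12]

[5,13,9,8,7,10,12]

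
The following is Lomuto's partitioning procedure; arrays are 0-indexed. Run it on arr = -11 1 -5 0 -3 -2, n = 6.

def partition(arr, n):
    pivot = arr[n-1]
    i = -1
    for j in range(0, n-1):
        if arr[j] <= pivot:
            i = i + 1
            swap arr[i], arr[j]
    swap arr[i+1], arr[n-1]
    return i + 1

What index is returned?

3

pivot=-2, i=-1
j=0: -11≤-2, i=0, swap(0,0) ⇒ -11 1 -5 0 -3 -2
j=1: 1>-2, skip
j=2: -5≤-2, i=1, swap(1,2) ⇒ -11 -5 1 0 -3 -2
j=3: 0>-2, skip
j=4: -3≤-2, i=2, swap(2,4) ⇒ -11 -5 -3 0 1 -2
swap(3,5) ⇒ -11 -5 -3 -2 1 0; return 3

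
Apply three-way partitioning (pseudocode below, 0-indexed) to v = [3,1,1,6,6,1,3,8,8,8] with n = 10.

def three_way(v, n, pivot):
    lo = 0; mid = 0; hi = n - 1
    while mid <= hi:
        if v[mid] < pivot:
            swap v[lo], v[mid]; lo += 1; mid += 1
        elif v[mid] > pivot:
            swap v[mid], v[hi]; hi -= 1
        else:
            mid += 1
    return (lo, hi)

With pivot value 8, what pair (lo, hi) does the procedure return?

(7, 9)

lo=0 mid=0 hi=9
3<8: swap(0,0), lo=1 mid=1 ⇒ [3,1,1,6,6,1,3,8,8,8]
1<8: swap(1,1), lo=2 mid=2 ⇒ [3,1,1,6,6,1,3,8,8,8]
1<8: swap(2,2), lo=3 mid=3 ⇒ [3,1,1,6,6,1,3,8,8,8]
6<8: swap(3,3), lo=4 mid=4 ⇒ [3,1,1,6,6,1,3,8,8,8]
6<8: swap(4,4), lo=5 mid=5 ⇒ [3,1,1,6,6,1,3,8,8,8]
1<8: swap(5,5), lo=6 mid=6 ⇒ [3,1,1,6,6,1,3,8,8,8]
3<8: swap(6,6), lo=7 mid=7 ⇒ [3,1,1,6,6,1,3,8,8,8]
8=8: mid=8
8=8: mid=9
8=8: mid=10
done. lo=7 hi=9; v=[3,1,1,6,6,1,3,8,8,8]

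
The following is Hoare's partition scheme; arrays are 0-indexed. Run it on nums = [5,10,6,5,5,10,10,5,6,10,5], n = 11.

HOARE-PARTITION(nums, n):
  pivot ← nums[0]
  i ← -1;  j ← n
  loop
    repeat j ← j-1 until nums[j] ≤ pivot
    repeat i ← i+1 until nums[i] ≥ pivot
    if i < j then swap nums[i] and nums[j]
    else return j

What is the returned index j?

pivot = nums[0] = 5; i = -1, j = 11
j→10 (nums[10]=5≤5), i→0 (nums[0]=5≥5); i<j, swap → [5,10,6,5,5,10,10,5,6,10,5]
j→7 (nums[7]=5≤5), i→1 (nums[1]=10≥5); i<j, swap → [5,5,6,5,5,10,10,10,6,10,5]
j→4 (nums[4]=5≤5), i→2 (nums[2]=6≥5); i<j, swap → [5,5,5,5,6,10,10,10,6,10,5]
j→3, i→3; i≥j, return j=3. nums = [5,5,5,5,6,10,10,10,6,10,5]

3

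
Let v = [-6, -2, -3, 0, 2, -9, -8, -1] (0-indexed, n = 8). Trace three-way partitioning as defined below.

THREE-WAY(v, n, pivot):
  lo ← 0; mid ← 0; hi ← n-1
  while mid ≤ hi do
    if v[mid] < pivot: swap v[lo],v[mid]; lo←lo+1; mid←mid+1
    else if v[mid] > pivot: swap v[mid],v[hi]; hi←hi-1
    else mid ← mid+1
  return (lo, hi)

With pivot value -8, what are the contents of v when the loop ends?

[-9, -8, 0, 2, -3, -2, -1, -6]

lo=0 mid=0 hi=7
-6>-8: swap(0,7), hi=6 ⇒ [-1, -2, -3, 0, 2, -9, -8, -6]
-1>-8: swap(0,6), hi=5 ⇒ [-8, -2, -3, 0, 2, -9, -1, -6]
-8=-8: mid=1
-2>-8: swap(1,5), hi=4 ⇒ [-8, -9, -3, 0, 2, -2, -1, -6]
-9<-8: swap(0,1), lo=1 mid=2 ⇒ [-9, -8, -3, 0, 2, -2, -1, -6]
-3>-8: swap(2,4), hi=3 ⇒ [-9, -8, 2, 0, -3, -2, -1, -6]
2>-8: swap(2,3), hi=2 ⇒ [-9, -8, 0, 2, -3, -2, -1, -6]
0>-8: swap(2,2), hi=1 ⇒ [-9, -8, 0, 2, -3, -2, -1, -6]
done. lo=1 hi=1; v=[-9, -8, 0, 2, -3, -2, -1, -6]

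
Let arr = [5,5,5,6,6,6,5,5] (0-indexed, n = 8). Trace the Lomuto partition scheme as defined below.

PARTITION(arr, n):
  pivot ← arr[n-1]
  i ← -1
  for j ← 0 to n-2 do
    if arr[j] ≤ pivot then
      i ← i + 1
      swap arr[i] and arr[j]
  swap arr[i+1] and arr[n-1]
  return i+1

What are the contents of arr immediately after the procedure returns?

[5,5,5,5,5,6,6,6]

pivot = arr[7] = 5; i = -1
j=0: arr[0]=5 ≤ 5 → i=0, swap arr[0],arr[0] (no change) → [5,5,5,6,6,6,5,5]
j=1: arr[1]=5 ≤ 5 → i=1, swap arr[1],arr[1] (no change) → [5,5,5,6,6,6,5,5]
j=2: arr[2]=5 ≤ 5 → i=2, swap arr[2],arr[2] (no change) → [5,5,5,6,6,6,5,5]
j=3: arr[3]=6 > 5 → no swap
j=4: arr[4]=6 > 5 → no swap
j=5: arr[5]=6 > 5 → no swap
j=6: arr[6]=5 ≤ 5 → i=3, swap arr[3],arr[6] → [5,5,5,5,6,6,6,5]
final swap arr[4],arr[7] → [5,5,5,5,5,6,6,6]; return 4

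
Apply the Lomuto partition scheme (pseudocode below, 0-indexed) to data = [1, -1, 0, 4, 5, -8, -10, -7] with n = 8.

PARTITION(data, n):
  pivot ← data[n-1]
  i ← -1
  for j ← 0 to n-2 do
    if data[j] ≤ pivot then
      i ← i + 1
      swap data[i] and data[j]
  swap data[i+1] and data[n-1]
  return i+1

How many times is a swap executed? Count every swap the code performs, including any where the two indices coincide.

pivot = data[7] = -7; i = -1
j=0: data[0]=1 > -7 → no swap
j=1: data[1]=-1 > -7 → no swap
j=2: data[2]=0 > -7 → no swap
j=3: data[3]=4 > -7 → no swap
j=4: data[4]=5 > -7 → no swap
j=5: data[5]=-8 ≤ -7 → i=0, swap data[0],data[5] → [-8, -1, 0, 4, 5, 1, -10, -7]
j=6: data[6]=-10 ≤ -7 → i=1, swap data[1],data[6] → [-8, -10, 0, 4, 5, 1, -1, -7]
final swap data[2],data[7] → [-8, -10, -7, 4, 5, 1, -1, 0]; return 2

3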